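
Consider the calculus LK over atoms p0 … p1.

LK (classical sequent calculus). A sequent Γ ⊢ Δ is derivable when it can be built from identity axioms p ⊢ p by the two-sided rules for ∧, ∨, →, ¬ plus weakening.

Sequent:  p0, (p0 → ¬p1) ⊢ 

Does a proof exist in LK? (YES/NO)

Enumerate valuations to refute Γ ⊢ Δ:
  v=00: Γ:[p0=F, (p0 → ¬p1)=T] Δ:[] refutes=False
  v=01: Γ:[p0=F, (p0 → ¬p1)=T] Δ:[] refutes=False
  v=10: Γ:[p0=T, (p0 → ¬p1)=T] Δ:[] refutes=True  ← countermodel

Result: NO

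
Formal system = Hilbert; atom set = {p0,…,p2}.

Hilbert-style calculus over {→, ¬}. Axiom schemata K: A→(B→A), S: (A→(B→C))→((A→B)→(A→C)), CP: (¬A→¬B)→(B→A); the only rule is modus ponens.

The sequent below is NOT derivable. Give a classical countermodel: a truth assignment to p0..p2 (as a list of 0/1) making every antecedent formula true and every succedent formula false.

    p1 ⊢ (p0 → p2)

Enumerate valuations to refute Γ ⊢ Δ:
  v=000: Γ:[p1=F] Δ:[(p0 → p2)=T] refutes=False
  v=001: Γ:[p1=F] Δ:[(p0 → p2)=T] refutes=False
  v=010: Γ:[p1=T] Δ:[(p0 → p2)=T] refutes=False
  v=011: Γ:[p1=T] Δ:[(p0 → p2)=T] refutes=False
  v=100: Γ:[p1=F] Δ:[(p0 → p2)=F] refutes=False
  v=101: Γ:[p1=F] Δ:[(p0 → p2)=T] refutes=False
  v=110: Γ:[p1=T] Δ:[(p0 → p2)=F] refutes=True  ← countermodel

Result: [1, 1, 0]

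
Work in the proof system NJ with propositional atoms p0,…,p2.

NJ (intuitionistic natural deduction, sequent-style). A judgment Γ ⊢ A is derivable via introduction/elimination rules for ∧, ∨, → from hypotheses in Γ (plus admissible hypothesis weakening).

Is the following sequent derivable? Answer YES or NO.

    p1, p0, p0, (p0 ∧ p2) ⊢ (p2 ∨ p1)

Derivation trace:
[∨I₂] p1, p0, p0, (p0 ∧ p2) ⊢ (p2 ∨ p1)
  [Wk] p1, p0, p0, (p0 ∧ p2) ⊢ p1
    [Wk] p1, p0, p0 ⊢ p1
      [Wk] p1, p0 ⊢ p1
        [Ax] p1 ⊢ p1

Result: YES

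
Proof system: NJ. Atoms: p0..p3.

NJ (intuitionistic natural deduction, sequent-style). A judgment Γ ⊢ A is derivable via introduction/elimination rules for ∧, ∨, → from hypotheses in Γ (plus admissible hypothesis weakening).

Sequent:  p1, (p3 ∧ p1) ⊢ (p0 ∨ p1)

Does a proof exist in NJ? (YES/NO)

Derivation (root first):
[Wk] p1, (p3 ∧ p1) ⊢ (p0 ∨ p1)
  [∨I₂] p1 ⊢ (p0 ∨ p1)
    [Ax] p1 ⊢ p1

Result: YES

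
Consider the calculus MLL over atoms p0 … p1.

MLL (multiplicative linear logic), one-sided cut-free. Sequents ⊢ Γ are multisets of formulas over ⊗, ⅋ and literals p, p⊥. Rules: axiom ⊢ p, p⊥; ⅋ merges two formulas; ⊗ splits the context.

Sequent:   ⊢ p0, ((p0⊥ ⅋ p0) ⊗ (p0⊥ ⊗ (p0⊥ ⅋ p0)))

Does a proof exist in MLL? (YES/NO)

Derivation trace:
[⊗]  ⊢ p0, ((p0⊥ ⅋ p0) ⊗ (p0⊥ ⊗ (p0⊥ ⅋ p0)))
  [⅋]  ⊢ (p0⊥ ⅋ p0)
    [Ax]  ⊢ p0, p0⊥
  [⊗]  ⊢ p0, (p0⊥ ⊗ (p0⊥ ⅋ p0))
    [Ax]  ⊢ p0, p0⊥
    [⅋]  ⊢ (p0⊥ ⅋ p0)
      [Ax]  ⊢ p0, p0⊥

Result: YES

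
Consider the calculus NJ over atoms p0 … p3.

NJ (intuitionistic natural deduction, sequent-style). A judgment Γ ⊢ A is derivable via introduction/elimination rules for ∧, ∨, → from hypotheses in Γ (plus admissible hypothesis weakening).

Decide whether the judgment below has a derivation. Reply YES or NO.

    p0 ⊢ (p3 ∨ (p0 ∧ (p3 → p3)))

Proof tree:
[∨I₂] p0 ⊢ (p3 ∨ (p0 ∧ (p3 → p3)))
  [∧I] p0 ⊢ (p0 ∧ (p3 → p3))
    [Ax] p0 ⊢ p0
    [→I]  ⊢ (p3 → p3)
      [Ax] p3 ⊢ p3

Result: YES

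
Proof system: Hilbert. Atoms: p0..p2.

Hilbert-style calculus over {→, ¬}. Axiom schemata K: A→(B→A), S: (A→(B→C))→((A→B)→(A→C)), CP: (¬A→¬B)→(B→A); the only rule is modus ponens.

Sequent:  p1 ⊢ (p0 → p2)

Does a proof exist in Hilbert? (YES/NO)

Truth-table refutation:
  v=000: Γ:[p1=F] Δ:[(p0 → p2)=T] refutes=False
  v=001: Γ:[p1=F] Δ:[(p0 → p2)=T] refutes=False
  v=010: Γ:[p1=T] Δ:[(p0 → p2)=T] refutes=False
  v=011: Γ:[p1=T] Δ:[(p0 → p2)=T] refutes=False
  v=100: Γ:[p1=F] Δ:[(p0 → p2)=F] refutes=False
  v=101: Γ:[p1=F] Δ:[(p0 → p2)=T] refutes=False
  v=110: Γ:[p1=T] Δ:[(p0 → p2)=F] refutes=True  ← countermodel

Result: NO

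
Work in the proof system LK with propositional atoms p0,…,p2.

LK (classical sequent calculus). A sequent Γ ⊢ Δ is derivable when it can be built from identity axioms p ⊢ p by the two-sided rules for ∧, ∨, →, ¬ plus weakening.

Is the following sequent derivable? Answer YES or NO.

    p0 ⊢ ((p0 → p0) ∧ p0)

Derivation (root first):
[∧R] p0 ⊢ ((p0 → p0) ∧ p0)
  [→R]  ⊢ (p0 → p0)
    [Ax] p0 ⊢ p0
  [Ax] p0 ⊢ p0

Result: YES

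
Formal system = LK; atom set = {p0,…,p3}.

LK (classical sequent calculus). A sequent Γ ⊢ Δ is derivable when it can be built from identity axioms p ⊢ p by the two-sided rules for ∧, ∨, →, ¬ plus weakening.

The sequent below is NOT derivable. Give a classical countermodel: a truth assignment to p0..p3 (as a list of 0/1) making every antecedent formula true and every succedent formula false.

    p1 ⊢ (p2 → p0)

Enumerate valuations to refute Γ ⊢ Δ:
  v=0000: Γ:[p1=F] Δ:[(p2 → p0)=T] refutes=False
  v=0001: Γ:[p1=F] Δ:[(p2 → p0)=T] refutes=False
  v=0010: Γ:[p1=F] Δ:[(p2 → p0)=F] refutes=False
  v=0011: Γ:[p1=F] Δ:[(p2 → p0)=F] refutes=False
  v=0100: Γ:[p1=T] Δ:[(p2 → p0)=T] refutes=False
  v=0101: Γ:[p1=T] Δ:[(p2 → p0)=T] refutes=False
  v=0110: Γ:[p1=T] Δ:[(p2 → p0)=F] refutes=True  ← countermodel

Result: [0, 1, 1, 0]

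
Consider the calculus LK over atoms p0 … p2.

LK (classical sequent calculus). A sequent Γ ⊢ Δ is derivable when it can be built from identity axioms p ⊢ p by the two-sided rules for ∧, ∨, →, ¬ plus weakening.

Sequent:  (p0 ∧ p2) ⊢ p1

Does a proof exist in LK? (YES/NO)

Truth-table refutation:
  v=000: Γ:[(p0 ∧ p2)=F] Δ:[p1=F] refutes=False
  v=001: Γ:[(p0 ∧ p2)=F] Δ:[p1=F] refutes=False
  v=010: Γ:[(p0 ∧ p2)=F] Δ:[p1=T] refutes=False
  v=011: Γ:[(p0 ∧ p2)=F] Δ:[p1=T] refutes=False
  v=100: Γ:[(p0 ∧ p2)=F] Δ:[p1=F] refutes=False
  v=101: Γ:[(p0 ∧ p2)=T] Δ:[p1=F] refutes=True  ← countermodel

Result: NO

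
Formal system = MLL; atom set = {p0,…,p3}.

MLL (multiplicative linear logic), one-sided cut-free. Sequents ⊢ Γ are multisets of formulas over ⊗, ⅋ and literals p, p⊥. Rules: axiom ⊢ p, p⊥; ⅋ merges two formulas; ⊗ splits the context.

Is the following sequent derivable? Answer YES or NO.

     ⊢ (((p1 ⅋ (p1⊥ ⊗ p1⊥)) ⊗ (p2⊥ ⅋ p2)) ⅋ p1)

Derivation (root first):
[⅋]  ⊢ (((p1 ⅋ (p1⊥ ⊗ p1⊥)) ⊗ (p2⊥ ⅋ p2)) ⅋ p1)
  [⊗]  ⊢ p1, ((p1 ⅋ (p1⊥ ⊗ p1⊥)) ⊗ (p2⊥ ⅋ p2))
    [⅋]  ⊢ p1, (p1 ⅋ (p1⊥ ⊗ p1⊥))
      [⊗]  ⊢ p1, p1, (p1⊥ ⊗ p1⊥)
        [Ax]  ⊢ p1, p1⊥
        [Ax]  ⊢ p1, p1⊥
    [⅋]  ⊢ (p2⊥ ⅋ p2)
      [Ax]  ⊢ p2, p2⊥

Result: YES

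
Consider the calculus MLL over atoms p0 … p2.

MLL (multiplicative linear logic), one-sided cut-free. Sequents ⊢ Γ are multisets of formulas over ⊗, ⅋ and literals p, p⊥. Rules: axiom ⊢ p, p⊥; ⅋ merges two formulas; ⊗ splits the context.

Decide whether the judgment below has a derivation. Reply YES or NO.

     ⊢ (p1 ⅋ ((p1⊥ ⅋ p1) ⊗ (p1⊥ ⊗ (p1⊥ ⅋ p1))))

Derivation (root first):
[⅋]  ⊢ (p1 ⅋ ((p1⊥ ⅋ p1) ⊗ (p1⊥ ⊗ (p1⊥ ⅋ p1))))
  [⊗]  ⊢ p1, ((p1⊥ ⅋ p1) ⊗ (p1⊥ ⊗ (p1⊥ ⅋ p1)))
    [⅋]  ⊢ (p1⊥ ⅋ p1)
      [Ax]  ⊢ p1, p1⊥
    [⊗]  ⊢ p1, (p1⊥ ⊗ (p1⊥ ⅋ p1))
      [Ax]  ⊢ p1, p1⊥
      [⅋]  ⊢ (p1⊥ ⅋ p1)
        [Ax]  ⊢ p1, p1⊥

Result: YES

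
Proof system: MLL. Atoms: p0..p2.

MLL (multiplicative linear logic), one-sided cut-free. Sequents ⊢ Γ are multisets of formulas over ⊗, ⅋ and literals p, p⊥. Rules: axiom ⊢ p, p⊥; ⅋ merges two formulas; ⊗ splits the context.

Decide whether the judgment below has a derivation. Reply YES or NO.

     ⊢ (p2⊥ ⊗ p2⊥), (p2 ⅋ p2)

Derivation trace:
[⅋]  ⊢ (p2⊥ ⊗ p2⊥), (p2 ⅋ p2)
  [⊗]  ⊢ p2, p2, (p2⊥ ⊗ p2⊥)
    [Ax]  ⊢ p2, p2⊥
    [Ax]  ⊢ p2, p2⊥

Result: YES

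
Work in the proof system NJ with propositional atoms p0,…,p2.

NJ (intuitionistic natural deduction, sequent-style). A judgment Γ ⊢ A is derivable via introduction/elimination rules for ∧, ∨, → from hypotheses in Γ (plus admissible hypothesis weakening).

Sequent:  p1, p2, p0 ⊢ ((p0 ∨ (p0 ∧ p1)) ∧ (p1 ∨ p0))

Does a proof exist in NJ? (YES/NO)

Derivation trace:
[∧I] p1, p2, p0 ⊢ ((p0 ∨ (p0 ∧ p1)) ∧ (p1 ∨ p0))
  [∨I₂] p1, p0 ⊢ (p0 ∨ (p0 ∧ p1))
    [∧I] p1, p0 ⊢ (p0 ∧ p1)
      [Ax] p0 ⊢ p0
      [Ax] p1 ⊢ p1
  [Wk] p1, p2 ⊢ (p1 ∨ p0)
    [∨I₁] p1 ⊢ (p1 ∨ p0)
      [Ax] p1 ⊢ p1

Result: YES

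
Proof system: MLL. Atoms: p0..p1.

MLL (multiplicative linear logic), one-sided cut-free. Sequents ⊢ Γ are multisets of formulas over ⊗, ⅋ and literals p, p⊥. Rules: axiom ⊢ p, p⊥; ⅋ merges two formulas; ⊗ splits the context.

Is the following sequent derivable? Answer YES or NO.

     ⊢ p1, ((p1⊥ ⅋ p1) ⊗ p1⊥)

Derivation (root first):
[⊗]  ⊢ p1, ((p1⊥ ⅋ p1) ⊗ p1⊥)
  [⅋]  ⊢ (p1⊥ ⅋ p1)
    [Ax]  ⊢ p1, p1⊥
  [Ax]  ⊢ p1, p1⊥

Result: YES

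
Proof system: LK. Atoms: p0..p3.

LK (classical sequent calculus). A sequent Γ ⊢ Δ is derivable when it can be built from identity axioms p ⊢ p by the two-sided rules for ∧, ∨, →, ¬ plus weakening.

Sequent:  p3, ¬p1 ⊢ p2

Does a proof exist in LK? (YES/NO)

Enumerate valuations to refute Γ ⊢ Δ:
  v=0000: Γ:[p3=F, ¬p1=T] Δ:[p2=F] refutes=False
  v=0001: Γ:[p3=T, ¬p1=T] Δ:[p2=F] refutes=True  ← countermodel

Result: NO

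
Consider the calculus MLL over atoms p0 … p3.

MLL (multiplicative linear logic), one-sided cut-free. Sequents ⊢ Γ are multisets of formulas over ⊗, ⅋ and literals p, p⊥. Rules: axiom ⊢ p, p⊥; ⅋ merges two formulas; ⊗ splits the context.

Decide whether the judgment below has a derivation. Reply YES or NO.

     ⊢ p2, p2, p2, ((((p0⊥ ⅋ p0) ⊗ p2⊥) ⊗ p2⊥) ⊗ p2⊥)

Proof tree:
[⊗]  ⊢ p2, p2, p2, ((((p0⊥ ⅋ p0) ⊗ p2⊥) ⊗ p2⊥) ⊗ p2⊥)
  [⊗]  ⊢ p2, p2, (((p0⊥ ⅋ p0) ⊗ p2⊥) ⊗ p2⊥)
    [⊗]  ⊢ p2, ((p0⊥ ⅋ p0) ⊗ p2⊥)
      [⅋]  ⊢ (p0⊥ ⅋ p0)
        [Ax]  ⊢ p0, p0⊥
      [Ax]  ⊢ p2, p2⊥
    [Ax]  ⊢ p2, p2⊥
  [Ax]  ⊢ p2, p2⊥

Result: YES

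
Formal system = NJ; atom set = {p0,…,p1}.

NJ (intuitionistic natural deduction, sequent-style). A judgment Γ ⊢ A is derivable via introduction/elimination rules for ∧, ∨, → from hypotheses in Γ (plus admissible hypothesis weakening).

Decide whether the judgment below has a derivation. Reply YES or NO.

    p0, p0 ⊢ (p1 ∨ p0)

Derivation trace:
[∨I₂] p0, p0 ⊢ (p1 ∨ p0)
  [Wk] p0, p0 ⊢ p0
    [Ax] p0 ⊢ p0

Result: YES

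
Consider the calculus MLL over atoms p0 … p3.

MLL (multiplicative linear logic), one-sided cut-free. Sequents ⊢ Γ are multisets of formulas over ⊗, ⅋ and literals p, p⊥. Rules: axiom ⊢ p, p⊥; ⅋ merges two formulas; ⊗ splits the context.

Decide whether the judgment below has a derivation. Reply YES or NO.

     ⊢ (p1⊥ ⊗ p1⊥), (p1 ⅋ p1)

Derivation trace:
[⅋]  ⊢ (p1⊥ ⊗ p1⊥), (p1 ⅋ p1)
  [⊗]  ⊢ p1, p1, (p1⊥ ⊗ p1⊥)
    [Ax]  ⊢ p1, p1⊥
    [Ax]  ⊢ p1, p1⊥

Result: YES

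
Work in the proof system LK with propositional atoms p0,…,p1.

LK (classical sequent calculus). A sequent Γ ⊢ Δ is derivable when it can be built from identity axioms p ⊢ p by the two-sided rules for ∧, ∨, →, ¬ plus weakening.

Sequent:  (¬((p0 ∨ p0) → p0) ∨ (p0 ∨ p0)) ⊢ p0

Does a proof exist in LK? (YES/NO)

Derivation trace:
[∨L] (¬((p0 ∨ p0) → p0) ∨ (p0 ∨ p0)) ⊢ p0
  [¬L] ¬((p0 ∨ p0) → p0) ⊢ 
    [→R]  ⊢ ((p0 ∨ p0) → p0)
      [∨L] (p0 ∨ p0) ⊢ p0
        [Ax] p0 ⊢ p0
        [Ax] p0 ⊢ p0
  [WR] (p0 ∨ p0) ⊢ p0, p0
    [∨L] (p0 ∨ p0) ⊢ p0
      [Ax] p0 ⊢ p0
      [Ax] p0 ⊢ p0

Result: YES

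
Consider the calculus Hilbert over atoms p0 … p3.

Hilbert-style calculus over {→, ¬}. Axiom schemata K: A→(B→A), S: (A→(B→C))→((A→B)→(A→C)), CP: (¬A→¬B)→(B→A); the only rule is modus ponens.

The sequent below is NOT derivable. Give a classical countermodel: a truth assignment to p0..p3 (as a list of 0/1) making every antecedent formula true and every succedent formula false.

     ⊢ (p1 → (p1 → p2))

Search for a countermodel by truth-table:
  v=0000: Γ:[] Δ:[(p1 → (p1 → p2))=T] refutes=False
  v=0001: Γ:[] Δ:[(p1 → (p1 → p2))=T] refutes=False
  v=0010: Γ:[] Δ:[(p1 → (p1 → p2))=T] refutes=False
  v=0011: Γ:[] Δ:[(p1 → (p1 → p2))=T] refutes=False
  v=0100: Γ:[] Δ:[(p1 → (p1 → p2))=F] refutes=True  ← countermodel

Result: [0, 1, 0, 0]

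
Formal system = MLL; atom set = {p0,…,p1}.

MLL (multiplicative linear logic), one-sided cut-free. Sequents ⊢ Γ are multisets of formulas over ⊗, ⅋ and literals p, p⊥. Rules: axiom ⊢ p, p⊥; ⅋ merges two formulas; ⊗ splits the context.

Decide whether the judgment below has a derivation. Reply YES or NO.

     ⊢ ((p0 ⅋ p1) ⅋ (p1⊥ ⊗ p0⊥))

Derivation trace:
[⅋]  ⊢ ((p0 ⅋ p1) ⅋ (p1⊥ ⊗ p0⊥))
  [⅋]  ⊢ (p1⊥ ⊗ p0⊥), (p0 ⅋ p1)
    [⊗]  ⊢ p1, p0, (p1⊥ ⊗ p0⊥)
      [Ax]  ⊢ p1, p1⊥
      [Ax]  ⊢ p0, p0⊥

Result: YES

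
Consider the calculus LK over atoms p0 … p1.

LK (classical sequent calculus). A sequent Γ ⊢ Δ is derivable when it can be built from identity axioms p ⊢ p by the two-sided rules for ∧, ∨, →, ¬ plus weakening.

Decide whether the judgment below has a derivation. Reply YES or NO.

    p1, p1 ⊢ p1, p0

Proof tree:
[WR] p1, p1 ⊢ p1, p0
  [WL] p1, p1 ⊢ p1
    [Ax] p1 ⊢ p1

Result: YES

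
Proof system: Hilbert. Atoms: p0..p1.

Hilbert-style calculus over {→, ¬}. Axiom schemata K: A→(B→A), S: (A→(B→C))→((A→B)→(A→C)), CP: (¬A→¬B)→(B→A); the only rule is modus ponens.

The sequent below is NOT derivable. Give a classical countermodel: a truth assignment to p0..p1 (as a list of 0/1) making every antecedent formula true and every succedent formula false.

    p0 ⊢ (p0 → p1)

Enumerate valuations to refute Γ ⊢ Δ:
  v=00: Γ:[p0=F] Δ:[(p0 → p1)=T] refutes=False
  v=01: Γ:[p0=F] Δ:[(p0 → p1)=T] refutes=False
  v=10: Γ:[p0=T] Δ:[(p0 → p1)=F] refutes=True  ← countermodel

Result: [1, 0]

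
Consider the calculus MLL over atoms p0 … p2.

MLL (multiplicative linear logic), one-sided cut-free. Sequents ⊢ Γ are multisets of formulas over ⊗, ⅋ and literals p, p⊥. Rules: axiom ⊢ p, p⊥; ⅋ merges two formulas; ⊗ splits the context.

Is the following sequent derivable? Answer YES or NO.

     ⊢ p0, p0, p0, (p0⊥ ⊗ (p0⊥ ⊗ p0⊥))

Proof tree:
[⊗]  ⊢ p0, p0, p0, (p0⊥ ⊗ (p0⊥ ⊗ p0⊥))
  [Ax]  ⊢ p0, p0⊥
  [⊗]  ⊢ p0, p0, (p0⊥ ⊗ p0⊥)
    [Ax]  ⊢ p0, p0⊥
    [Ax]  ⊢ p0, p0⊥

Result: YES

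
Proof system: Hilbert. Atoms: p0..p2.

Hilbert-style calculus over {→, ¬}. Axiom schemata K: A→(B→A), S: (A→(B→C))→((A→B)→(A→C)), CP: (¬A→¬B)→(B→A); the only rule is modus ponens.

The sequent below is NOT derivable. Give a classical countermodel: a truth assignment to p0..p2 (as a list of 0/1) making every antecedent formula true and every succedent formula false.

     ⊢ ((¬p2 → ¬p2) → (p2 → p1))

Search for a countermodel by truth-table:
  v=000: Γ:[] Δ:[((¬p2 → ¬p2) → (p2 → p1))=T] refutes=False
  v=001: Γ:[] Δ:[((¬p2 → ¬p2) → (p2 → p1))=F] refutes=True  ← countermodel

Result: [0, 0, 1]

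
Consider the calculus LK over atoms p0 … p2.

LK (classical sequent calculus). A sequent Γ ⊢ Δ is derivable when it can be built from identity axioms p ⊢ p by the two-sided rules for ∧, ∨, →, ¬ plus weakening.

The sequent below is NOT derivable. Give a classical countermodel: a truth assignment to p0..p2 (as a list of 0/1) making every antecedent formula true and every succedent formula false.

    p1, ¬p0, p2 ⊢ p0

Enumerate valuations to refute Γ ⊢ Δ:
  v=000: Γ:[p1=F, ¬p0=T, p2=F] Δ:[p0=F] refutes=False
  v=001: Γ:[p1=F, ¬p0=T, p2=T] Δ:[p0=F] refutes=False
  v=010: Γ:[p1=T, ¬p0=T, p2=F] Δ:[p0=F] refutes=False
  v=011: Γ:[p1=T, ¬p0=T, p2=T] Δ:[p0=F] refutes=True  ← countermodel

Result: [0, 1, 1]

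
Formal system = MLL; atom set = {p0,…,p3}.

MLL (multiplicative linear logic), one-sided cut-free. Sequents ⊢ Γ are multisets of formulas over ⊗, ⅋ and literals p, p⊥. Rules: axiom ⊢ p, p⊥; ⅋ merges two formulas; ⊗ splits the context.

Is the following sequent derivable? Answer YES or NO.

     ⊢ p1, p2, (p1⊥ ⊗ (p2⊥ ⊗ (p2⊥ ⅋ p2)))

Derivation (root first):
[⊗]  ⊢ p1, p2, (p1⊥ ⊗ (p2⊥ ⊗ (p2⊥ ⅋ p2)))
  [Ax]  ⊢ p1, p1⊥
  [⊗]  ⊢ p2, (p2⊥ ⊗ (p2⊥ ⅋ p2))
    [Ax]  ⊢ p2, p2⊥
    [⅋]  ⊢ (p2⊥ ⅋ p2)
      [Ax]  ⊢ p2, p2⊥

Result: YES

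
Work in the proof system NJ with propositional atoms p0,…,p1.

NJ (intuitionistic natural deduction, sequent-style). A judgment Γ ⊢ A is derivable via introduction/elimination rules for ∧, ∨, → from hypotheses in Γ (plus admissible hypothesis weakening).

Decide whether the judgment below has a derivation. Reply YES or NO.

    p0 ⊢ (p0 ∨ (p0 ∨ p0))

Derivation (root first):
[∨I₂] p0 ⊢ (p0 ∨ (p0 ∨ p0))
  [∨I₂] p0 ⊢ (p0 ∨ p0)
    [Ax] p0 ⊢ p0

Result: YES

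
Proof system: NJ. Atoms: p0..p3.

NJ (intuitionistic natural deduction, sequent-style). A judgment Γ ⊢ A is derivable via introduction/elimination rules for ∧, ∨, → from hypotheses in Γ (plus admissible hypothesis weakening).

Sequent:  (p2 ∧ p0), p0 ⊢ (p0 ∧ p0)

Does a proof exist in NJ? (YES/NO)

Derivation trace:
[∧I] (p2 ∧ p0), p0 ⊢ (p0 ∧ p0)
  [Wk] p0, (p2 ∧ p0) ⊢ p0
    [Ax] p0 ⊢ p0
  [Ax] p0 ⊢ p0

Result: YES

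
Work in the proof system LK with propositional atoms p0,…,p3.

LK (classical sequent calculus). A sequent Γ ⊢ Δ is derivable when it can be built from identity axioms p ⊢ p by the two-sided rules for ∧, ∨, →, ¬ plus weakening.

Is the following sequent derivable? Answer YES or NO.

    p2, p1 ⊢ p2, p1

Proof tree:
[WR] p2, p1 ⊢ p2, p1
  [WL] p2, p1 ⊢ p2
    [Ax] p2 ⊢ p2

Result: YES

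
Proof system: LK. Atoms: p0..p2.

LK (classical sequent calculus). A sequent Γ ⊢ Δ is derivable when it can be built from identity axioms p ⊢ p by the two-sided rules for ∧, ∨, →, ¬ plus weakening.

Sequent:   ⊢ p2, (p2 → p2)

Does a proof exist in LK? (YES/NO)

Derivation trace:
[→R]  ⊢ p2, (p2 → p2)
  [WR] p2 ⊢ p2, p2
    [Ax] p2 ⊢ p2

Result: YES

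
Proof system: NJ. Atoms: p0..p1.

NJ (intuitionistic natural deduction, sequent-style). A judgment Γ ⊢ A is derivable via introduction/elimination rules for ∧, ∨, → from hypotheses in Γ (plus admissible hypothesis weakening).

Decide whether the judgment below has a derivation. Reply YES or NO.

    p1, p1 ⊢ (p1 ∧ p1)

Derivation trace:
[Wk] p1, p1 ⊢ (p1 ∧ p1)
  [∧I] p1 ⊢ (p1 ∧ p1)
    [Ax] p1 ⊢ p1
    [Ax] p1 ⊢ p1

Result: YES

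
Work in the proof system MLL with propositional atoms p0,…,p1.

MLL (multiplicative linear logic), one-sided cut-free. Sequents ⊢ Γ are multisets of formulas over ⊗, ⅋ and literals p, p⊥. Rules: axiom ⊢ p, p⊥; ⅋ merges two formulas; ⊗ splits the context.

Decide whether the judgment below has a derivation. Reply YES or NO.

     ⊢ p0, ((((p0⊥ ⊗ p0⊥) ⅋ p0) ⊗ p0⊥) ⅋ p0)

Derivation (root first):
[⅋]  ⊢ p0, ((((p0⊥ ⊗ p0⊥) ⅋ p0) ⊗ p0⊥) ⅋ p0)
  [⊗]  ⊢ p0, p0, (((p0⊥ ⊗ p0⊥) ⅋ p0) ⊗ p0⊥)
    [⅋]  ⊢ p0, ((p0⊥ ⊗ p0⊥) ⅋ p0)
      [⊗]  ⊢ p0, p0, (p0⊥ ⊗ p0⊥)
        [Ax]  ⊢ p0, p0⊥
        [Ax]  ⊢ p0, p0⊥
    [Ax]  ⊢ p0, p0⊥

Result: YES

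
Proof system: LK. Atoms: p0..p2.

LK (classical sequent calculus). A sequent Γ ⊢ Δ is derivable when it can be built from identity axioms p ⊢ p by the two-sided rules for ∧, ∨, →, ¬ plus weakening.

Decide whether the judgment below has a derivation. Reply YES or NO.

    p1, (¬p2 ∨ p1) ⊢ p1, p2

Derivation trace:
[∨L] p1, (¬p2 ∨ p1) ⊢ p1, p2
  [¬L] p1, p1, ¬p2 ⊢ p1
    [WR] p1, p1 ⊢ p1, p2
      [WL] p1, p1 ⊢ p1
        [Ax] p1 ⊢ p1
  [WR] p1, p1 ⊢ p1, p2
    [WL] p1, p1 ⊢ p1
      [Ax] p1 ⊢ p1

Result: YES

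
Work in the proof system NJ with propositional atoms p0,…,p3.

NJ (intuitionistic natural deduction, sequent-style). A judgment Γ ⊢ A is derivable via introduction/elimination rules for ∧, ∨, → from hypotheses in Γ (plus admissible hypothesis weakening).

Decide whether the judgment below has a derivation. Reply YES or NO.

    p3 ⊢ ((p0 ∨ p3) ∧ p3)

Derivation trace:
[∧I] p3 ⊢ ((p0 ∨ p3) ∧ p3)
  [∨I₂] p3 ⊢ (p0 ∨ p3)
    [Ax] p3 ⊢ p3
  [Ax] p3 ⊢ p3

Result: YES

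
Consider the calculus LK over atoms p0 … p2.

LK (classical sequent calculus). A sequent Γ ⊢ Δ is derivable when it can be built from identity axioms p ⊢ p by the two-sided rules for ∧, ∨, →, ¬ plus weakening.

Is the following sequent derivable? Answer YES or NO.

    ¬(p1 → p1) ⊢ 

Proof tree:
[¬L] ¬(p1 → p1) ⊢ 
  [→R]  ⊢ (p1 → p1)
    [Ax] p1 ⊢ p1

Result: YES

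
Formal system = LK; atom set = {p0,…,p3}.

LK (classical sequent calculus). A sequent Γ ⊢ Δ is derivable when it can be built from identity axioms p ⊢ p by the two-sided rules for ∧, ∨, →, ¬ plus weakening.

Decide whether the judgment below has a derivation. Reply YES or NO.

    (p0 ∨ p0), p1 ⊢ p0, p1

Derivation (root first):
[WR] (p0 ∨ p0), p1 ⊢ p0, p1
  [WL] (p0 ∨ p0), p1 ⊢ p0
    [∨L] (p0 ∨ p0) ⊢ p0
      [Ax] p0 ⊢ p0
      [Ax] p0 ⊢ p0

Result: YES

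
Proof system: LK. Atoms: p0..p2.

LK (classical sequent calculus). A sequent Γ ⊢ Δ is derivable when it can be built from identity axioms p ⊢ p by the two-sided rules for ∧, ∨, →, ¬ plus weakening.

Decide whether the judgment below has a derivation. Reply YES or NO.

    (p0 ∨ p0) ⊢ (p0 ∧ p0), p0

Derivation (root first):
[∨L] (p0 ∨ p0) ⊢ (p0 ∧ p0), p0
  [∧R] p0 ⊢ (p0 ∧ p0)
    [Ax] p0 ⊢ p0
    [Ax] p0 ⊢ p0
  [Ax] p0 ⊢ p0

Result: YES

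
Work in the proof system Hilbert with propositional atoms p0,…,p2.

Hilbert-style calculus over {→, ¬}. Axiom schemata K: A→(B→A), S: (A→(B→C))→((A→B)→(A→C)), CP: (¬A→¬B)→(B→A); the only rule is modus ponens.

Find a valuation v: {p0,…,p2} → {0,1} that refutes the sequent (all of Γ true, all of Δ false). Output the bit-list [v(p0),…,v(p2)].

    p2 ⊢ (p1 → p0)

Enumerate valuations to refute Γ ⊢ Δ:
  v=000: Γ:[p2=F] Δ:[(p1 → p0)=T] refutes=False
  v=001: Γ:[p2=T] Δ:[(p1 → p0)=T] refutes=False
  v=010: Γ:[p2=F] Δ:[(p1 → p0)=F] refutes=False
  v=011: Γ:[p2=T] Δ:[(p1 → p0)=F] refutes=True  ← countermodel

Result: [0, 1, 1]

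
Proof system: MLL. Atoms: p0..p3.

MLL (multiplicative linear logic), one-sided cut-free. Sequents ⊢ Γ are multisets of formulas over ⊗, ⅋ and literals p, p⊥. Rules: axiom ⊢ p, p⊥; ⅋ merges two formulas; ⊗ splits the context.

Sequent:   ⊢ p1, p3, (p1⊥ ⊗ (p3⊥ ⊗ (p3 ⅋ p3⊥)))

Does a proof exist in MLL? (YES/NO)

Derivation trace:
[⊗]  ⊢ p1, p3, (p1⊥ ⊗ (p3⊥ ⊗ (p3 ⅋ p3⊥)))
  [Ax]  ⊢ p1, p1⊥
  [⊗]  ⊢ p3, (p3⊥ ⊗ (p3 ⅋ p3⊥))
    [Ax]  ⊢ p3, p3⊥
    [⅋]  ⊢ (p3 ⅋ p3⊥)
      [Ax]  ⊢ p3, p3⊥

Result: YES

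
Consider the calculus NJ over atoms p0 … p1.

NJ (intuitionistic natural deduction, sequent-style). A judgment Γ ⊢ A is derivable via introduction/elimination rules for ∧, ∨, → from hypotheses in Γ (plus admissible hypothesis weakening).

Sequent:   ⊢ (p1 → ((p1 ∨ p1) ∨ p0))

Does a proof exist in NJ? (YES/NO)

Proof tree:
[→I]  ⊢ (p1 → ((p1 ∨ p1) ∨ p0))
  [∨I₁] p1 ⊢ ((p1 ∨ p1) ∨ p0)
    [∨I₁] p1 ⊢ (p1 ∨ p1)
      [Ax] p1 ⊢ p1

Result: YES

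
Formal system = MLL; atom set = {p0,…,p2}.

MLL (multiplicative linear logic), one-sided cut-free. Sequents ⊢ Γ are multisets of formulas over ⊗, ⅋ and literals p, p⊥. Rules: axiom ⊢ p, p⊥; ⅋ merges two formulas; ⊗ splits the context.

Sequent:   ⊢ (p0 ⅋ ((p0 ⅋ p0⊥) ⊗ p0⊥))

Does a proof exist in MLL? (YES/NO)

Derivation (root first):
[⅋]  ⊢ (p0 ⅋ ((p0 ⅋ p0⊥) ⊗ p0⊥))
  [⊗]  ⊢ p0, ((p0 ⅋ p0⊥) ⊗ p0⊥)
    [⅋]  ⊢ (p0 ⅋ p0⊥)
      [Ax]  ⊢ p0, p0⊥
    [Ax]  ⊢ p0, p0⊥

Result: YES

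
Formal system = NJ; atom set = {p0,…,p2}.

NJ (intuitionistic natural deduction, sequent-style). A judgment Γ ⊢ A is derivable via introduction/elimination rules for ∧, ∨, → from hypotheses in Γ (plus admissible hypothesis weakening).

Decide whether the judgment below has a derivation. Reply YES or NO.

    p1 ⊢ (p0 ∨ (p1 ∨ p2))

Derivation (root first):
[∨I₂] p1 ⊢ (p0 ∨ (p1 ∨ p2))
  [∨I₁] p1 ⊢ (p1 ∨ p2)
    [Ax] p1 ⊢ p1

Result: YES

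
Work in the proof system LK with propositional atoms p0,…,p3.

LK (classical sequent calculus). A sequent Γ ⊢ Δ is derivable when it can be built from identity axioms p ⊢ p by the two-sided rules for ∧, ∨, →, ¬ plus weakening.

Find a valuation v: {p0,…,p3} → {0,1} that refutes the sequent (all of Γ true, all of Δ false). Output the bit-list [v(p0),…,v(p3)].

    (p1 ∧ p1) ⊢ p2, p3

Search for a countermodel by truth-table:
  v=0000: Γ:[(p1 ∧ p1)=F] Δ:[p2=F, p3=F] refutes=False
  v=0001: Γ:[(p1 ∧ p1)=F] Δ:[p2=F, p3=T] refutes=False
  v=0010: Γ:[(p1 ∧ p1)=F] Δ:[p2=T, p3=F] refutes=False
  v=0011: Γ:[(p1 ∧ p1)=F] Δ:[p2=T, p3=T] refutes=False
  v=0100: Γ:[(p1 ∧ p1)=T] Δ:[p2=F, p3=F] refutes=True  ← countermodel

Result: [0, 1, 0, 0]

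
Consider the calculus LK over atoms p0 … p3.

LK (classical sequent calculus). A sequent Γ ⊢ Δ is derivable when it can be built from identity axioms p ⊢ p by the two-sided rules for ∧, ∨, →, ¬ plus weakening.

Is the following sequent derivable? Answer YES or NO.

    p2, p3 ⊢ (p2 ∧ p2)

Proof tree:
[∧R] p2, p3 ⊢ (p2 ∧ p2)
  [Ax] p2 ⊢ p2
  [WL] p2, p3 ⊢ p2
    [Ax] p2 ⊢ p2

Result: YES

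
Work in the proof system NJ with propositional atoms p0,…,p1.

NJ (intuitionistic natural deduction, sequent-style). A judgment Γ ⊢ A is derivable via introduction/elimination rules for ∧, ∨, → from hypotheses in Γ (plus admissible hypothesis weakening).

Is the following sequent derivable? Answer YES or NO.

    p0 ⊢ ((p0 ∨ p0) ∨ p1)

Derivation (root first):
[∨I₁] p0 ⊢ ((p0 ∨ p0) ∨ p1)
  [∨I₁] p0 ⊢ (p0 ∨ p0)
    [Ax] p0 ⊢ p0

Result: YES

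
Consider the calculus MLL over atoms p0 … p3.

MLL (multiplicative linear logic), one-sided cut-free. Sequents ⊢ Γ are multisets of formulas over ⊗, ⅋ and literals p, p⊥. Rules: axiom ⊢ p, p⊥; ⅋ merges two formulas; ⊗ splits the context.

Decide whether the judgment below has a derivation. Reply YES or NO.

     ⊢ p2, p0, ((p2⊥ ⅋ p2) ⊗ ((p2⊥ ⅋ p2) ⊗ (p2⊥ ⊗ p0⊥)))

Proof tree:
[⊗]  ⊢ p2, p0, ((p2⊥ ⅋ p2) ⊗ ((p2⊥ ⅋ p2) ⊗ (p2⊥ ⊗ p0⊥)))
  [⅋]  ⊢ (p2⊥ ⅋ p2)
    [Ax]  ⊢ p2, p2⊥
  [⊗]  ⊢ p2, p0, ((p2⊥ ⅋ p2) ⊗ (p2⊥ ⊗ p0⊥))
    [⅋]  ⊢ (p2⊥ ⅋ p2)
      [Ax]  ⊢ p2, p2⊥
    [⊗]  ⊢ p2, p0, (p2⊥ ⊗ p0⊥)
      [Ax]  ⊢ p2, p2⊥
      [Ax]  ⊢ p0, p0⊥

Result: YES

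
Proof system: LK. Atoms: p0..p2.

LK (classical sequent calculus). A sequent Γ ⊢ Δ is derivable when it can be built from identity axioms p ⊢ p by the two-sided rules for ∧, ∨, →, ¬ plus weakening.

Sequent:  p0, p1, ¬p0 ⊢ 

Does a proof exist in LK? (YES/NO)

Derivation trace:
[¬L] p0, p1, ¬p0 ⊢ 
  [WL] p0, p1 ⊢ p0
    [Ax] p0 ⊢ p0

Result: YES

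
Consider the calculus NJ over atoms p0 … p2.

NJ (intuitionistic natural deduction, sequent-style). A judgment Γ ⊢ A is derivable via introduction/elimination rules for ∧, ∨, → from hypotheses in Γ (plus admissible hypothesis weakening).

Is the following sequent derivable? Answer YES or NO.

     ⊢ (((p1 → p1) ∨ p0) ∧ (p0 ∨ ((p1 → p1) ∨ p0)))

Derivation trace:
[∧I]  ⊢ (((p1 → p1) ∨ p0) ∧ (p0 ∨ ((p1 → p1) ∨ p0)))
  [∨I₁]  ⊢ ((p1 → p1) ∨ p0)
    [→I]  ⊢ (p1 → p1)
      [Ax] p1 ⊢ p1
  [∨I₂]  ⊢ (p0 ∨ ((p1 → p1) ∨ p0))
    [∨I₁]  ⊢ ((p1 → p1) ∨ p0)
      [→I]  ⊢ (p1 → p1)
        [Ax] p1 ⊢ p1

Result: YES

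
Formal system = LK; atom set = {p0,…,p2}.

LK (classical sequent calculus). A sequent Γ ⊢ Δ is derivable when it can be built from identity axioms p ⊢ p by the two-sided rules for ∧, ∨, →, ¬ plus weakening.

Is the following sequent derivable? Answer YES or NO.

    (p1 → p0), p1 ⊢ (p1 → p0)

Proof tree:
[→R] (p1 → p0), p1 ⊢ (p1 → p0)
  [WL] p1, (p1 → p0), p1 ⊢ p0
    [→L] p1, (p1 → p0) ⊢ p0
      [Ax] p1 ⊢ p1
      [Ax] p0 ⊢ p0

Result: YES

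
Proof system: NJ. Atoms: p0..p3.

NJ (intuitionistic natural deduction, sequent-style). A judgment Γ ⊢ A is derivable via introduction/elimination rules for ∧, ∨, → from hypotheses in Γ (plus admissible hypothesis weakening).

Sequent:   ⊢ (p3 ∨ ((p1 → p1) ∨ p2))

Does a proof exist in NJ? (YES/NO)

Derivation (root first):
[∨I₂]  ⊢ (p3 ∨ ((p1 → p1) ∨ p2))
  [∨I₁]  ⊢ ((p1 → p1) ∨ p2)
    [→I]  ⊢ (p1 → p1)
      [Ax] p1 ⊢ p1

Result: YES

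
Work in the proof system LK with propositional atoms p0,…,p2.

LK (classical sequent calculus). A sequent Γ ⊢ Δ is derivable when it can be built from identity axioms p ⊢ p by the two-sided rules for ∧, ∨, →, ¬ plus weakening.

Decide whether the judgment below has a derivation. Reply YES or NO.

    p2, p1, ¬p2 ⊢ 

Derivation trace:
[¬L] p2, p1, ¬p2 ⊢ 
  [WL] p2, p1 ⊢ p2
    [Ax] p2 ⊢ p2

Result: YES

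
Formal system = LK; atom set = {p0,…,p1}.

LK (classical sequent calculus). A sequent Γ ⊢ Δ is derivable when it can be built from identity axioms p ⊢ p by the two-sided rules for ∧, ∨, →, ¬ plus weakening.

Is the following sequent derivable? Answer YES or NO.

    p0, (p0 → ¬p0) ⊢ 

Derivation trace:
[→L] p0, (p0 → ¬p0) ⊢ 
  [Ax] p0 ⊢ p0
  [¬L] p0, ¬p0 ⊢ 
    [Ax] p0 ⊢ p0

Result: YES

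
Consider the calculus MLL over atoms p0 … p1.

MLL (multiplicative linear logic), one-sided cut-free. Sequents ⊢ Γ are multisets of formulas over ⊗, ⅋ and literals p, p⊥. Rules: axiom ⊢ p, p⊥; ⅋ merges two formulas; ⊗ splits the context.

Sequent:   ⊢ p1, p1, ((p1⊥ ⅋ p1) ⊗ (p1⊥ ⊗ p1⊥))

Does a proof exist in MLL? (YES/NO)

Derivation (root first):
[⊗]  ⊢ p1, p1, ((p1⊥ ⅋ p1) ⊗ (p1⊥ ⊗ p1⊥))
  [⅋]  ⊢ (p1⊥ ⅋ p1)
    [Ax]  ⊢ p1, p1⊥
  [⊗]  ⊢ p1, p1, (p1⊥ ⊗ p1⊥)
    [Ax]  ⊢ p1, p1⊥
    [Ax]  ⊢ p1, p1⊥

Result: YES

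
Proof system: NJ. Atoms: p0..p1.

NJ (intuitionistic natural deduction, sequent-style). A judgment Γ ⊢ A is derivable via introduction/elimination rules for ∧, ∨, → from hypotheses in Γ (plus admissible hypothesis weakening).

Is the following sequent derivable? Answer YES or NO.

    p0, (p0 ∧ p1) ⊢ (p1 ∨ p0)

Derivation (root first):
[∨I₂] p0, (p0 ∧ p1) ⊢ (p1 ∨ p0)
  [Wk] p0, (p0 ∧ p1) ⊢ p0
    [Ax] p0 ⊢ p0

Result: YES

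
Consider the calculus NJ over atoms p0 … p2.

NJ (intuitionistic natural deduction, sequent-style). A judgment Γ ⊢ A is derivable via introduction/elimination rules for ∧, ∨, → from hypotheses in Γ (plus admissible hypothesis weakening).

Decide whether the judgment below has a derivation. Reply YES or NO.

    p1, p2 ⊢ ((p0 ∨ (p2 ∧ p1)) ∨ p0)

Proof tree:
[∨I₁] p1, p2 ⊢ ((p0 ∨ (p2 ∧ p1)) ∨ p0)
  [∨I₂] p1, p2 ⊢ (p0 ∨ (p2 ∧ p1))
    [∧I] p1, p2 ⊢ (p2 ∧ p1)
      [Ax] p2 ⊢ p2
      [Ax] p1 ⊢ p1

Result: YES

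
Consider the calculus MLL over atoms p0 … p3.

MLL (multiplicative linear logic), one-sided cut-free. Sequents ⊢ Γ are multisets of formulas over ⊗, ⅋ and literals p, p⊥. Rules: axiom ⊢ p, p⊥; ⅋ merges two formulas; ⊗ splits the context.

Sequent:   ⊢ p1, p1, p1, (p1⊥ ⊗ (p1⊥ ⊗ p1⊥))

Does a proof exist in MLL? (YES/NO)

Derivation trace:
[⊗]  ⊢ p1, p1, p1, (p1⊥ ⊗ (p1⊥ ⊗ p1⊥))
  [Ax]  ⊢ p1, p1⊥
  [⊗]  ⊢ p1, p1, (p1⊥ ⊗ p1⊥)
    [Ax]  ⊢ p1, p1⊥
    [Ax]  ⊢ p1, p1⊥

Result: YES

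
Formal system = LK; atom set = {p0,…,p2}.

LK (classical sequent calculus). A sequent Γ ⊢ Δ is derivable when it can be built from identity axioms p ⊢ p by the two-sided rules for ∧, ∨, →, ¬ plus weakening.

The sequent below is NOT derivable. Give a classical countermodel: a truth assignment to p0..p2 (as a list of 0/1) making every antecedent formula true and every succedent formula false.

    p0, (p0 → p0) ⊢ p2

Enumerate valuations to refute Γ ⊢ Δ:
  v=000: Γ:[p0=F, (p0 → p0)=T] Δ:[p2=F] refutes=False
  v=001: Γ:[p0=F, (p0 → p0)=T] Δ:[p2=T] refutes=False
  v=010: Γ:[p0=F, (p0 → p0)=T] Δ:[p2=F] refutes=False
  v=011: Γ:[p0=F, (p0 → p0)=T] Δ:[p2=T] refutes=False
  v=100: Γ:[p0=T, (p0 → p0)=T] Δ:[p2=F] refutes=True  ← countermodel

Result: [1, 0, 0]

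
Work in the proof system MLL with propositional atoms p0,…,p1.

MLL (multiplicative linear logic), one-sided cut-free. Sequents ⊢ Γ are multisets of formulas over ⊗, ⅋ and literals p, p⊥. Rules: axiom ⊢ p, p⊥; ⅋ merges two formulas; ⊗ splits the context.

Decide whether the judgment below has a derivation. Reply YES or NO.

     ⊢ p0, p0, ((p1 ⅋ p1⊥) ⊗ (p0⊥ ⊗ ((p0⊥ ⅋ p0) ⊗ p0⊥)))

Derivation trace:
[⊗]  ⊢ p0, p0, ((p1 ⅋ p1⊥) ⊗ (p0⊥ ⊗ ((p0⊥ ⅋ p0) ⊗ p0⊥)))
  [⅋]  ⊢ (p1 ⅋ p1⊥)
    [Ax]  ⊢ p1, p1⊥
  [⊗]  ⊢ p0, p0, (p0⊥ ⊗ ((p0⊥ ⅋ p0) ⊗ p0⊥))
    [Ax]  ⊢ p0, p0⊥
    [⊗]  ⊢ p0, ((p0⊥ ⅋ p0) ⊗ p0⊥)
      [⅋]  ⊢ (p0⊥ ⅋ p0)
        [Ax]  ⊢ p0, p0⊥
      [Ax]  ⊢ p0, p0⊥

Result: YES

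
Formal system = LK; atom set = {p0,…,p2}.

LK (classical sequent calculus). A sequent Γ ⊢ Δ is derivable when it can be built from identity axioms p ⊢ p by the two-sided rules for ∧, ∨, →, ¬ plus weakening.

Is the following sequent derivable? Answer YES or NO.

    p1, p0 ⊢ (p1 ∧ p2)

Truth-table refutation:
  v=000: Γ:[p1=F, p0=F] Δ:[(p1 ∧ p2)=F] refutes=False
  v=001: Γ:[p1=F, p0=F] Δ:[(p1 ∧ p2)=F] refutes=False
  v=010: Γ:[p1=T, p0=F] Δ:[(p1 ∧ p2)=F] refutes=False
  v=011: Γ:[p1=T, p0=F] Δ:[(p1 ∧ p2)=T] refutes=False
  v=100: Γ:[p1=F, p0=T] Δ:[(p1 ∧ p2)=F] refutes=False
  v=101: Γ:[p1=F, p0=T] Δ:[(p1 ∧ p2)=F] refutes=False
  v=110: Γ:[p1=T, p0=T] Δ:[(p1 ∧ p2)=F] refutes=True  ← countermodel

Result: NO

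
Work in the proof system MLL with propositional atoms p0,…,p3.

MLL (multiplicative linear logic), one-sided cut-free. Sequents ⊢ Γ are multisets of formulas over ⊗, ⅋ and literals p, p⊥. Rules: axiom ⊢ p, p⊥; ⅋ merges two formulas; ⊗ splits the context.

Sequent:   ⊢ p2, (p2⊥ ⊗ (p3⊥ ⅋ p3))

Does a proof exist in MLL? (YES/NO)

Derivation trace:
[⊗]  ⊢ p2, (p2⊥ ⊗ (p3⊥ ⅋ p3))
  [Ax]  ⊢ p2, p2⊥
  [⅋]  ⊢ (p3⊥ ⅋ p3)
    [Ax]  ⊢ p3, p3⊥

Result: YES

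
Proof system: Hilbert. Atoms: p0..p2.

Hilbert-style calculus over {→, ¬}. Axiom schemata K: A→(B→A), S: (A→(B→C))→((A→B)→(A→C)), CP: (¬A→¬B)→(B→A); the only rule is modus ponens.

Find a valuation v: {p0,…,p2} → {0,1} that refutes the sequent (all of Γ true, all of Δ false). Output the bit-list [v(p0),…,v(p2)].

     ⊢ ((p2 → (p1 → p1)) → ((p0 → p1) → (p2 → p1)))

Enumerate valuations to refute Γ ⊢ Δ:
  v=000: Γ:[] Δ:[((p2 → (p1 → p1)) → ((p0 → p1) → (p2 → p1)))=T] refutes=False
  v=001: Γ:[] Δ:[((p2 → (p1 → p1)) → ((p0 → p1) → (p2 → p1)))=F] refutes=True  ← countermodel

Result: [0, 0, 1]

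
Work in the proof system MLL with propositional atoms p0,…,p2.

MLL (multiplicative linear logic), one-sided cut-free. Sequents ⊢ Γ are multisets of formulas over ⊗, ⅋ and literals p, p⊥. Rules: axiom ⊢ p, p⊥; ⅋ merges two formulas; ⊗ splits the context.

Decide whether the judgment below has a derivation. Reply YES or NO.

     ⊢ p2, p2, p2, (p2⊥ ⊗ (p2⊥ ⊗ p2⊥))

Proof tree:
[⊗]  ⊢ p2, p2, p2, (p2⊥ ⊗ (p2⊥ ⊗ p2⊥))
  [Ax]  ⊢ p2, p2⊥
  [⊗]  ⊢ p2, p2, (p2⊥ ⊗ p2⊥)
    [Ax]  ⊢ p2, p2⊥
    [Ax]  ⊢ p2, p2⊥

Result: YES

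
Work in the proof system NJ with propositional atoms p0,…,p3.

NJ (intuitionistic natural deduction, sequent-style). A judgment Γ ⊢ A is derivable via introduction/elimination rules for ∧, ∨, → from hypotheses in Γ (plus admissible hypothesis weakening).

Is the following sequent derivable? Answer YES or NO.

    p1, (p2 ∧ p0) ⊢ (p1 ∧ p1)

Derivation (root first):
[Wk] p1, (p2 ∧ p0) ⊢ (p1 ∧ p1)
  [∧I] p1 ⊢ (p1 ∧ p1)
    [Ax] p1 ⊢ p1
    [Ax] p1 ⊢ p1

Result: YES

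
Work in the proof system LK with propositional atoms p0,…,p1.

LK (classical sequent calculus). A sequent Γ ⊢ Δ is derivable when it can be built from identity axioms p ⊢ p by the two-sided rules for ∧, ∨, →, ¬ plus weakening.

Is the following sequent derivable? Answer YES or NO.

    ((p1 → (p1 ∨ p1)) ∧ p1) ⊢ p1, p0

Derivation (root first):
[WR] ((p1 → (p1 ∨ p1)) ∧ p1) ⊢ p1, p0
  [∧L] ((p1 → (p1 ∨ p1)) ∧ p1) ⊢ p1
    [→L] p1, (p1 → (p1 ∨ p1)) ⊢ p1
      [Ax] p1 ⊢ p1
      [∨L] (p1 ∨ p1) ⊢ p1
        [Ax] p1 ⊢ p1
        [Ax] p1 ⊢ p1

Result: YES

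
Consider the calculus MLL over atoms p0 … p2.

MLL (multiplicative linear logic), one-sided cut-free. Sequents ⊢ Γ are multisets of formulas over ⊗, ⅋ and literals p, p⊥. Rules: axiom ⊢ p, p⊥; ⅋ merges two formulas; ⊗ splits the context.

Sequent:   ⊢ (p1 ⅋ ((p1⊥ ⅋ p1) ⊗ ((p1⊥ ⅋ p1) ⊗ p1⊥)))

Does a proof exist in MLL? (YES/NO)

Proof tree:
[⅋]  ⊢ (p1 ⅋ ((p1⊥ ⅋ p1) ⊗ ((p1⊥ ⅋ p1) ⊗ p1⊥)))
  [⊗]  ⊢ p1, ((p1⊥ ⅋ p1) ⊗ ((p1⊥ ⅋ p1) ⊗ p1⊥))
    [⅋]  ⊢ (p1⊥ ⅋ p1)
      [Ax]  ⊢ p1, p1⊥
    [⊗]  ⊢ p1, ((p1⊥ ⅋ p1) ⊗ p1⊥)
      [⅋]  ⊢ (p1⊥ ⅋ p1)
        [Ax]  ⊢ p1, p1⊥
      [Ax]  ⊢ p1, p1⊥

Result: YES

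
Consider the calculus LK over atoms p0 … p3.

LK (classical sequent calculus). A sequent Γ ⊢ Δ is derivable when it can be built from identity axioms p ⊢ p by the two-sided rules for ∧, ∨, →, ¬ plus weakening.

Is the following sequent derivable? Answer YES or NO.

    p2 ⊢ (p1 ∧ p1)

Truth-table refutation:
  v=0000: Γ:[p2=F] Δ:[(p1 ∧ p1)=F] refutes=False
  v=0001: Γ:[p2=F] Δ:[(p1 ∧ p1)=F] refutes=False
  v=0010: Γ:[p2=T] Δ:[(p1 ∧ p1)=F] refutes=True  ← countermodel

Result: NO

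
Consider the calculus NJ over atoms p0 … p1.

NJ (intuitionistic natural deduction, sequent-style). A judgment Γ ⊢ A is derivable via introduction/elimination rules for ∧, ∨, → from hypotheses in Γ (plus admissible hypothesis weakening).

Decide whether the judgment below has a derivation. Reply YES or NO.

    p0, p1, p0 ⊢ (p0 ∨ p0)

Proof tree:
[Wk] p0, p1, p0 ⊢ (p0 ∨ p0)
  [∨I₁] p0, p1 ⊢ (p0 ∨ p0)
    [Wk] p0, p1 ⊢ p0
      [Ax] p0 ⊢ p0

Result: YES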